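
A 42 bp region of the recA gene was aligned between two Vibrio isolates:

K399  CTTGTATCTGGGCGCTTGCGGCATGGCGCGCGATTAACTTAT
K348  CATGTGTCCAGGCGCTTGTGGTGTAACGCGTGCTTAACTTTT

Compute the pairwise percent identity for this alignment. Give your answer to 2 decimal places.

Differing sites — 2:T/A; 6:A/G; 9:T/C; 10:G/A; 19:C/T; 22:C/T; 23:A/G; 25:G/A; 26:G/A; 31:C/T; 33:A/C; 41:A/T.
30 of the 42 sites match, so the percent identity is 30/42 × 100 = 71.43%.

71.43%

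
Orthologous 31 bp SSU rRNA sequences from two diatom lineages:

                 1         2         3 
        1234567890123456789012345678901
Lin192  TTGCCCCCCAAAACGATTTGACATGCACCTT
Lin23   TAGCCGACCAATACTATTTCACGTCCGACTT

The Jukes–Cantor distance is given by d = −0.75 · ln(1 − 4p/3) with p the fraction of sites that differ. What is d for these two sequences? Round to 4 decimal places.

The sequences differ at positions 2 (T/A), 6 (C/G), 7 (C/A), 12 (A/T), 15 (G/T), 20 (G/C), 23 (A/G), 25 (G/C), 27 (A/G), 28 (C/A).
p = 10/31 = 0.322581.
d = −0.75 · ln(1 − (4/3)·0.322581) = −0.75 · ln(0.569892) = −0.75 · (-0.562308) = 0.4217.

0.4217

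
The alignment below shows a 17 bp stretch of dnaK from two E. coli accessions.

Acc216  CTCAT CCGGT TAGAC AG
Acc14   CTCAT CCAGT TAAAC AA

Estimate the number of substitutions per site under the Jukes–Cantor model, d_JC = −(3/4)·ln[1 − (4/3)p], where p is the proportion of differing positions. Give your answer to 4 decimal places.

0.2012

The sequences differ at positions 8 (G/A), 13 (G/A), 17 (G/A).
p = 3/17 = 0.176471.
d = −0.75 · ln(1 − (4/3)·0.176471) = −0.75 · ln(0.764705) = −0.75 · (-0.268265) = 0.2012.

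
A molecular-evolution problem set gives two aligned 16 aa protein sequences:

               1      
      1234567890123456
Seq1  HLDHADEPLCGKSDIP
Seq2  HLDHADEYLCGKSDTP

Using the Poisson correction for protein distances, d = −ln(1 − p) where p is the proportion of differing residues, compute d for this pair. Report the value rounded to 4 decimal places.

0.1335

Differing sites — 8:P/Y; 15:I/T.
p = 2/16 = 0.125000.
d = −ln(1 − 0.125000) = −ln(0.875000) = 0.1335.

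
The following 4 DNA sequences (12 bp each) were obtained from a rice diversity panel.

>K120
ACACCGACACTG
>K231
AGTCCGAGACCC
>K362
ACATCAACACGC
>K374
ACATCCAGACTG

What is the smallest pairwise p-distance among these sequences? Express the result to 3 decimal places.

Pairwise Hamming distances:
  K120 vs K231: 5
  K120 vs K362: 4
  K120 vs K374: 3
  K231 vs K362: 6
  K231 vs K374: 6
  K362 vs K374: 4
The smallest is 3 mismatches, between K120 and K374; p = 3/12 = 0.250.

0.250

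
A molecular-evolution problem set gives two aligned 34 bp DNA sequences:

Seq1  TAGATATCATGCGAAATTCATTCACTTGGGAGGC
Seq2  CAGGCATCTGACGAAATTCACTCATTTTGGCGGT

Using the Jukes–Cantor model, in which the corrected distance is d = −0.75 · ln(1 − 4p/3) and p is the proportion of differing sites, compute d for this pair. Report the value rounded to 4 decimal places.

The sequences differ at positions 1 (T/C), 4 (A/G), 5 (T/C), 9 (A/T), 10 (T/G), 11 (G/A), 21 (T/C), 25 (C/T), 28 (G/T), 31 (A/C), 34 (C/T).
p = 11/34 = 0.323529.
d = −0.75 · ln(1 − (4/3)·0.323529) = −0.75 · ln(0.568628) = −0.75 · (-0.564529) = 0.4234.

0.4234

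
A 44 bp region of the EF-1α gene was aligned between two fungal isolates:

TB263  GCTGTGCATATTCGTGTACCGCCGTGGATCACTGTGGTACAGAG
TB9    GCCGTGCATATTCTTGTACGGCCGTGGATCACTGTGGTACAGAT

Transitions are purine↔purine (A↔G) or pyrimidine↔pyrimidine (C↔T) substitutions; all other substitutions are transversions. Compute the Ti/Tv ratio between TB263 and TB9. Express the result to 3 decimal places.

0.333

The sequences differ at positions 3 (T/C, transition), 14 (G/T, transversion), 20 (C/G, transversion), 44 (G/T, transversion).
Of the 4 differences, 1 transition and 3 transversions, so Ti/Tv = 1/3 = 0.333.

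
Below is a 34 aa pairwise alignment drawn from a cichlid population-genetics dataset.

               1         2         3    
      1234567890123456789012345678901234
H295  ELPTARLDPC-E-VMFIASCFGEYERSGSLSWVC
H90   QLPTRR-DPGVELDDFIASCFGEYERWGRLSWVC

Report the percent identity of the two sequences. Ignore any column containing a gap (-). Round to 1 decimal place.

Excluding the 3 gap columns leaves 31 comparable sites.
Differing sites — 1:E/Q; 5:A/R; 10:C/G; 14:V/D; 15:M/D; 27:S/W; 29:S/R.
24 of the 31 comparable sites match, so the percent identity is 24/31 × 100 = 77.4%.

77.4%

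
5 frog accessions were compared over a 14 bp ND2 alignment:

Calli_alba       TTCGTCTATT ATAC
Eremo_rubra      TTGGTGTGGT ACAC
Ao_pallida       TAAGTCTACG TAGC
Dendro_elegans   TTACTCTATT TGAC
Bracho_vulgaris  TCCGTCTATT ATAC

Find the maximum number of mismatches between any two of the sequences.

Pairwise Hamming distances:
  Calli_alba vs Eremo_rubra: 5
  Calli_alba vs Ao_pallida: 7
  Calli_alba vs Dendro_elegans: 4
  Calli_alba vs Bracho_vulgaris: 1
  Eremo_rubra vs Ao_pallida: 9
  Eremo_rubra vs Dendro_elegans: 7
  Eremo_rubra vs Bracho_vulgaris: 6
  Ao_pallida vs Dendro_elegans: 6
  Ao_pallida vs Bracho_vulgaris: 7
  Dendro_elegans vs Bracho_vulgaris: 5
The largest is 9, between Eremo_rubra and Ao_pallida.

9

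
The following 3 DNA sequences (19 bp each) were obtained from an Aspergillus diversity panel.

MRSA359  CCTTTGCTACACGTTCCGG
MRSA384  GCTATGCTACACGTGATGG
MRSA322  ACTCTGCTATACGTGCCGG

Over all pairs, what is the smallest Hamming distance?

4

Pairwise Hamming distances:
  MRSA359 vs MRSA384: 5
  MRSA359 vs MRSA322: 4
  MRSA384 vs MRSA322: 5
The smallest is 4, between MRSA359 and MRSA322.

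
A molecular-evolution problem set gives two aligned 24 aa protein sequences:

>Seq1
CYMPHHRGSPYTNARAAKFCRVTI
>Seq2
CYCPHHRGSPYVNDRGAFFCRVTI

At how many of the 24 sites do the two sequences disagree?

Mismatches occur at site 3 (M/C), site 12 (T/V), site 14 (A/D), site 16 (A/G), site 18 (K/F).
That gives 5 mismatches out of 24 aligned sites, so the Hamming distance is 5.

5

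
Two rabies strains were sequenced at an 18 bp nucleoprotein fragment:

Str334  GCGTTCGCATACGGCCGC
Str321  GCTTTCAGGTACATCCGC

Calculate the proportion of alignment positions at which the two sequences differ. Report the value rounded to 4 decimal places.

0.3333

Differing sites — 3:G/T; 7:G/A; 8:C/G; 9:A/G; 13:G/A; 14:G/T.
There are 6 differences over 18 sites, so p = 6/18 = 0.3333.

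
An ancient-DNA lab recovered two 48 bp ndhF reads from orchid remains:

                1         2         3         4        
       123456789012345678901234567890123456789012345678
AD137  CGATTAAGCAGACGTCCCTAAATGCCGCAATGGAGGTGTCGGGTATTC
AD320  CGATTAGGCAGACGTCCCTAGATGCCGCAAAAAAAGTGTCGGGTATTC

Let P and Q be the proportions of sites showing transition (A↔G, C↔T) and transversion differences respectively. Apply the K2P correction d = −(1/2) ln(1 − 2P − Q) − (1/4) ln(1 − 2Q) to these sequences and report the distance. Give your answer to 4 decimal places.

Mismatches occur at site 7 (A↔G, transition), site 21 (A↔G, transition), site 31 (T↔A, transversion), site 32 (G↔A, transition), site 33 (G↔A, transition), site 35 (G↔A, transition).
Of the 6 differences, 5 transitions and 1 transversion over 48 sites: P = 5/48 = 0.104167, Q = 1/48 = 0.020833.
d = −0.5·ln(0.770833) − 0.25·ln(0.958334) = −0.5·(-0.260284) − 0.25·(-0.042559) = 0.1408.

0.1408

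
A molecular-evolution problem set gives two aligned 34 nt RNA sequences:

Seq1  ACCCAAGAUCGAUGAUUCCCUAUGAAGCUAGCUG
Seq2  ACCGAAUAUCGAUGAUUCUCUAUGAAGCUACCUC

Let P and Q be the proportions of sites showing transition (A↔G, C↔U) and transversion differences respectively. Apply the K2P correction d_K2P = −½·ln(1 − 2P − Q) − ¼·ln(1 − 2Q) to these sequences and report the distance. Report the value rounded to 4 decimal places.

The sequences differ at positions 4 (C/G, transversion), 7 (G/U, transversion), 19 (C/U, transition), 31 (G/C, transversion), 34 (G/C, transversion).
Of the 5 differences, 1 transition and 4 transversions over 34 sites: P = 1/34 = 0.029412, Q = 4/34 = 0.117647.
d = −0.5·ln(0.823529) − 0.25·ln(0.764706) = −0.5·(-0.194157) − 0.25·(-0.268264) = 0.1641.

0.1641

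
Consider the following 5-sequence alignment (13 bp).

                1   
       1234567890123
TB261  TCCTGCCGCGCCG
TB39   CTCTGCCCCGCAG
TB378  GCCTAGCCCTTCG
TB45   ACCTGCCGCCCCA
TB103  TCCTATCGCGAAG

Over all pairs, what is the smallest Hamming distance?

Pairwise Hamming distances:
  TB261 vs TB39: 4
  TB261 vs TB378: 6
  TB261 vs TB45: 3
  TB261 vs TB103: 4
  TB39 vs TB378: 7
  TB39 vs TB45: 6
  TB39 vs TB103: 6
  TB378 vs TB45: 7
  TB378 vs TB103: 6
  TB45 vs TB103: 7
The smallest is 3, between TB261 and TB45.

3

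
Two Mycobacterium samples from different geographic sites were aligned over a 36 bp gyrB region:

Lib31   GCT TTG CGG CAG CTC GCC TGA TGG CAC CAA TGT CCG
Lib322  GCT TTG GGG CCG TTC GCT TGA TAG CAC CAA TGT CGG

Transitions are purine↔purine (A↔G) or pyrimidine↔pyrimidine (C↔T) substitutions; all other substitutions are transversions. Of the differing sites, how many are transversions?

Mismatches occur at site 7 (C↔G, transversion), site 11 (A↔C, transversion), site 13 (C↔T, transition), site 18 (C↔T, transition), site 23 (G↔A, transition), site 35 (C↔G, transversion).
Of the 6 differences, 3 transitions and 3 transversions, so the answer is 3.

3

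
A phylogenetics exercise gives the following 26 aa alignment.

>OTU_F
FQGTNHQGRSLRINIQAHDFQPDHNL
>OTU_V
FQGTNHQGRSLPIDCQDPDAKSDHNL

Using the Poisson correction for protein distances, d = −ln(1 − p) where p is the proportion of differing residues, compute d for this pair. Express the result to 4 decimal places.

0.3677

The sequences differ at positions 12 (R/P), 14 (N/D), 15 (I/C), 17 (A/D), 18 (H/P), 20 (F/A), 21 (Q/K), 22 (P/S).
p = 8/26 = 0.307692.
d = −ln(1 − 0.307692) = −ln(0.692308) = 0.3677.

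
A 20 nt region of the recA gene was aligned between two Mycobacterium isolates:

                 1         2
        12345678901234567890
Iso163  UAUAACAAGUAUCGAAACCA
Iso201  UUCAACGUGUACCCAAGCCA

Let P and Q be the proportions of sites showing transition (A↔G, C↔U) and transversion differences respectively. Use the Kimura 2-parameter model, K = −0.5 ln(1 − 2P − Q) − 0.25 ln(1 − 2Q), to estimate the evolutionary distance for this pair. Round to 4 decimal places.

The sequences differ at positions 2 (A/U, transversion), 3 (U/C, transition), 7 (A/G, transition), 8 (A/U, transversion), 12 (U/C, transition), 14 (G/C, transversion), 17 (A/G, transition).
Of the 7 differences, 4 transitions and 3 transversions over 20 sites: P = 4/20 = 0.200000, Q = 3/20 = 0.150000.
d = −0.5·ln(0.450000) − 0.25·ln(0.700000) = −0.5·(-0.798508) − 0.25·(-0.356675) = 0.4884.

0.4884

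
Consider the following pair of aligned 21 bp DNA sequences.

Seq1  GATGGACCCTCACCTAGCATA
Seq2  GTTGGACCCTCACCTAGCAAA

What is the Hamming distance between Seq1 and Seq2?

2

The sequences differ at positions 2 (A/T), 20 (T/A).
That gives 2 mismatches out of 21 aligned sites, so the Hamming distance is 2.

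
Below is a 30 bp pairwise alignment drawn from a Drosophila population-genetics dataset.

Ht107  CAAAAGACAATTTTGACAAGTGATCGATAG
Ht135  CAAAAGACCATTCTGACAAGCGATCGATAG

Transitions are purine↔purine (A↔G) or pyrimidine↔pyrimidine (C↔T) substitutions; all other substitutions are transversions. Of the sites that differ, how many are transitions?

2

Mismatches occur at site 9 (A↔C, transversion), site 13 (T↔C, transition), site 21 (T↔C, transition).
Of the 3 differences, 2 transitions and 1 transversion, so the answer is 2.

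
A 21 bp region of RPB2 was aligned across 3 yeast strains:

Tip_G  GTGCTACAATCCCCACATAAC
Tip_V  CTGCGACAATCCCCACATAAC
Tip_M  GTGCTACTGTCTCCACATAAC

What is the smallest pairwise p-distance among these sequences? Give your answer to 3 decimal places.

Pairwise Hamming distances:
  Tip_G vs Tip_V: 2
  Tip_G vs Tip_M: 3
  Tip_V vs Tip_M: 5
The smallest is 2 mismatches, between Tip_G and Tip_V; p = 2/21 = 0.095.

0.095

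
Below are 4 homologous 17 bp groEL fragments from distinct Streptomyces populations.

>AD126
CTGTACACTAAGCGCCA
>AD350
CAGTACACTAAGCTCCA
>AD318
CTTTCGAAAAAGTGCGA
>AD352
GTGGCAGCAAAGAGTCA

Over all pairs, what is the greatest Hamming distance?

Pairwise Hamming distances:
  AD126 vs AD350: 2
  AD126 vs AD318: 7
  AD126 vs AD352: 8
  AD350 vs AD318: 9
  AD350 vs AD352: 10
  AD318 vs AD352: 9
The largest is 10, between AD350 and AD352.

10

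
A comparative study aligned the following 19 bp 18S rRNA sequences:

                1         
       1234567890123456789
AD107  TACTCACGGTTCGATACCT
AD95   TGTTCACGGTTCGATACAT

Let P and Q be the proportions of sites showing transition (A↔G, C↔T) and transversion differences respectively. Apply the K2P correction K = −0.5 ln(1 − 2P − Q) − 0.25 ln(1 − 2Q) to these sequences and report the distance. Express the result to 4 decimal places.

The sequences differ at positions 2 (A/G, transition), 3 (C/T, transition), 18 (C/A, transversion).
Of the 3 differences, 2 transitions and 1 transversion over 19 sites: P = 2/19 = 0.105263, Q = 1/19 = 0.052632.
d = −0.5·ln(0.736842) − 0.25·ln(0.894736) = −0.5·(-0.305382) − 0.25·(-0.111227) = 0.1805.

0.1805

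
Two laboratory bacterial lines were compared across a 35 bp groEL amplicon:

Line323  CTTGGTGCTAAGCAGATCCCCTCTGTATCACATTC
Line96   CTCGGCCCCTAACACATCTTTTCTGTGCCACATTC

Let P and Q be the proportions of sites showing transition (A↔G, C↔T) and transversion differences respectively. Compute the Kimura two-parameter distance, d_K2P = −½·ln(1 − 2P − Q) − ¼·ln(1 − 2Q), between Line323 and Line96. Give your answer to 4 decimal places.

Mismatches occur at site 3 (T/C, transition), site 6 (T/C, transition), site 7 (G/C, transversion), site 9 (T/C, transition), site 10 (A/T, transversion), site 12 (G/A, transition), site 15 (G/C, transversion), site 19 (C/T, transition), site 20 (C/T, transition), site 21 (C/T, transition), site 27 (A/G, transition), site 28 (T/C, transition).
Of the 12 differences, 9 transitions and 3 transversions over 35 sites: P = 9/35 = 0.257143, Q = 3/35 = 0.085714.
d = −0.5·ln(0.400000) − 0.25·ln(0.828572) = −0.5·(-0.916291) − 0.25·(-0.188052) = 0.5052.

0.5052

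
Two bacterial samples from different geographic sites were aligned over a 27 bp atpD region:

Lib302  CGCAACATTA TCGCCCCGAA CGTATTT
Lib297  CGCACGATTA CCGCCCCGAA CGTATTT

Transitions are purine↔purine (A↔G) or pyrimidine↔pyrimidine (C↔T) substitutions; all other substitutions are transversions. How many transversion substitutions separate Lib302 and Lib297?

The sequences differ at positions 5 (A/C, transversion), 6 (C/G, transversion), 11 (T/C, transition).
Of the 3 differences, 1 transition and 2 transversions, so the answer is 2.

2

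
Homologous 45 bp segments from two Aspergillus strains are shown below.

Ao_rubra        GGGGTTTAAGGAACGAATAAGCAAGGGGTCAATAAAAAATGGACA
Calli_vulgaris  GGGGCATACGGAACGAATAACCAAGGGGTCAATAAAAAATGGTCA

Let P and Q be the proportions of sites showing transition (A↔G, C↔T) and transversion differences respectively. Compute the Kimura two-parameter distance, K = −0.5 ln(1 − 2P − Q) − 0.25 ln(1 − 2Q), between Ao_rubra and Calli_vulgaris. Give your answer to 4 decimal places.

0.1205

The sequences differ at positions 5 (T/C, transition), 6 (T/A, transversion), 9 (A/C, transversion), 21 (G/C, transversion), 43 (A/T, transversion).
Of the 5 differences, 1 transition and 4 transversions over 45 sites: P = 1/45 = 0.022222, Q = 4/45 = 0.088889.
d = −0.5·ln(0.866667) − 0.25·ln(0.822222) = −0.5·(-0.143100) − 0.25·(-0.195745) = 0.1205.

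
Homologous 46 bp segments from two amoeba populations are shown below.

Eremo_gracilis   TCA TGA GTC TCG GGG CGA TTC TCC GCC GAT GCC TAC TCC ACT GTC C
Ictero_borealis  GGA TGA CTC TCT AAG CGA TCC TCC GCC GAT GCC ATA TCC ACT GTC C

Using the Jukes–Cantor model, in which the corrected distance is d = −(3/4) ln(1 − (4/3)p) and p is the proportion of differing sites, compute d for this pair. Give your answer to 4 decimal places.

0.2567

The sequences differ at positions 1 (T/G), 2 (C/G), 7 (G/C), 12 (G/T), 13 (G/A), 14 (G/A), 20 (T/C), 34 (T/A), 35 (A/T), 36 (C/A).
p = 10/46 = 0.217391.
d = −0.75 · ln(1 − (4/3)·0.217391) = −0.75 · ln(0.710145) = −0.75 · (-0.342286) = 0.2567.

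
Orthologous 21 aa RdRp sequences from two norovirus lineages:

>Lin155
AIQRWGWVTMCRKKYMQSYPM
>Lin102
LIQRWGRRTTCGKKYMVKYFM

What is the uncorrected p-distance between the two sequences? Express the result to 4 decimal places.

0.3810

Differing sites — 1:A/L; 7:W/R; 8:V/R; 10:M/T; 12:R/G; 17:Q/V; 18:S/K; 20:P/F.
There are 8 differences over 21 sites, so p = 8/21 = 0.3810.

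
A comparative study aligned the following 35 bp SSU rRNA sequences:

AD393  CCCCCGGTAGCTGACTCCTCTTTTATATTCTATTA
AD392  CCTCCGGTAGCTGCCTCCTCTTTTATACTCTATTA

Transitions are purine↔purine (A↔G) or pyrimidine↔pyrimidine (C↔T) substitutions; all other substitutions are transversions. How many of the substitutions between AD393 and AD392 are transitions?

2

Differing sites — 3:C/T (Ti); 14:A/C (Tv); 28:T/C (Ti).
Of the 3 differences, 2 transitions and 1 transversion, so the answer is 2.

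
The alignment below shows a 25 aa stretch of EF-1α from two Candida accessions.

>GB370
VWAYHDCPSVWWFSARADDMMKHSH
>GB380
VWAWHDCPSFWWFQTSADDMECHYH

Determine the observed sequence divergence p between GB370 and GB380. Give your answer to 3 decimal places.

0.320

Mismatches occur at site 4 (Y→W), site 10 (V→F), site 14 (S→Q), site 15 (A→T), site 16 (R→S), site 21 (M→E), site 22 (K→C), site 24 (S→Y).
There are 8 differences over 25 sites, so p = 8/25 = 0.320.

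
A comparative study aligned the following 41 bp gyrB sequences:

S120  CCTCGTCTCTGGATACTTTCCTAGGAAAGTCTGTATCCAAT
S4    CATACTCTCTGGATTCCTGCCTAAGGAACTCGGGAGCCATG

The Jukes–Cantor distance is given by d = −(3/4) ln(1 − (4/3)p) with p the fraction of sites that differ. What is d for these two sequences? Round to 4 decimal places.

0.4556

Differing sites — 2:C/A; 4:C/A; 5:G/C; 15:A/T; 17:T/C; 19:T/G; 24:G/A; 26:A/G; 29:G/C; 32:T/G; 34:T/G; 36:T/G; 40:A/T; 41:T/G.
p = 14/41 = 0.341463.
d = −0.75 · ln(1 − (4/3)·0.341463) = −0.75 · ln(0.544716) = −0.75 · (-0.607491) = 0.4556.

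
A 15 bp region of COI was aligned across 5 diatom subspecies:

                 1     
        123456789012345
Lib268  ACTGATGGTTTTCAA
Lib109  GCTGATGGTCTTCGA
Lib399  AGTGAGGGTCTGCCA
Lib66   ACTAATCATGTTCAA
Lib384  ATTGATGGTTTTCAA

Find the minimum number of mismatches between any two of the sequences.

1

Pairwise Hamming distances:
  Lib268 vs Lib109: 3
  Lib268 vs Lib399: 5
  Lib268 vs Lib66: 4
  Lib268 vs Lib384: 1
  Lib109 vs Lib399: 5
  Lib109 vs Lib66: 6
  Lib109 vs Lib384: 4
  Lib399 vs Lib66: 8
  Lib399 vs Lib384: 5
  Lib66 vs Lib384: 5
The smallest is 1, between Lib268 and Lib384.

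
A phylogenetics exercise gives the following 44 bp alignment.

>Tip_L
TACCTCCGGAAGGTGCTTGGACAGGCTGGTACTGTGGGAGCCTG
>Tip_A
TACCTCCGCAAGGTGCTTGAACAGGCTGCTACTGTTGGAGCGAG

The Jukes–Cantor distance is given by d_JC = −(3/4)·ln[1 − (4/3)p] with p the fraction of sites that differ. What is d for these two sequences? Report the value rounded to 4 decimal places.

0.1505

The sequences differ at positions 9 (G/C), 20 (G/A), 29 (G/C), 36 (G/T), 42 (C/G), 43 (T/A).
p = 6/44 = 0.136364.
d = −0.75 · ln(1 − (4/3)·0.136364) = −0.75 · ln(0.818181) = −0.75 · (-0.200672) = 0.1505.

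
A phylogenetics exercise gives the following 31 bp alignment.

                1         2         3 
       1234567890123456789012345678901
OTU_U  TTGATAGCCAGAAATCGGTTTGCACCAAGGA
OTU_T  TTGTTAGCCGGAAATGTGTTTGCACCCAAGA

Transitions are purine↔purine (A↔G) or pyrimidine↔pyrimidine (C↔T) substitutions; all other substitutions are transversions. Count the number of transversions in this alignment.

The sequences differ at positions 4 (A/T, transversion), 10 (A/G, transition), 16 (C/G, transversion), 17 (G/T, transversion), 27 (A/C, transversion), 29 (G/A, transition).
Of the 6 differences, 2 transitions and 4 transversions, so the answer is 4.

4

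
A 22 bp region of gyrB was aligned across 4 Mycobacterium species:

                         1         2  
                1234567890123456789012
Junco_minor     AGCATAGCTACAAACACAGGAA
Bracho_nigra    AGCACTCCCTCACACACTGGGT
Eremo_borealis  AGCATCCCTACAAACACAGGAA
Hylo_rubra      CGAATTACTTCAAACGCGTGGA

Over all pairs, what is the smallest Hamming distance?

Pairwise Hamming distances:
  Junco_minor vs Bracho_nigra: 9
  Junco_minor vs Eremo_borealis: 2
  Junco_minor vs Hylo_rubra: 9
  Bracho_nigra vs Eremo_borealis: 8
  Bracho_nigra vs Hylo_rubra: 10
  Eremo_borealis vs Hylo_rubra: 9
The smallest is 2, between Junco_minor and Eremo_borealis.

2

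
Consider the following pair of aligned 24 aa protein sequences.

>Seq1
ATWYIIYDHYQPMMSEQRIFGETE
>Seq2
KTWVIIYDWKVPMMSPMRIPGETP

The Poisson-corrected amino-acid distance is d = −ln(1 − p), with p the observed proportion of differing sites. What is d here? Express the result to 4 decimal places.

0.4700

Mismatches occur at site 1 (A↔K), site 4 (Y↔V), site 9 (H↔W), site 10 (Y↔K), site 11 (Q↔V), site 16 (E↔P), site 17 (Q↔M), site 20 (F↔P), site 24 (E↔P).
p = 9/24 = 0.375000.
d = −ln(1 − 0.375000) = −ln(0.625000) = 0.4700.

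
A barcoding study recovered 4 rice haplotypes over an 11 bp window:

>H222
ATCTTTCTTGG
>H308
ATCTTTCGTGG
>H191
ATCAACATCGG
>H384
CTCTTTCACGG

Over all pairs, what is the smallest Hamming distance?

1

Pairwise Hamming distances:
  H222 vs H308: 1
  H222 vs H191: 5
  H222 vs H384: 3
  H308 vs H191: 6
  H308 vs H384: 3
  H191 vs H384: 6
The smallest is 1, between H222 and H308.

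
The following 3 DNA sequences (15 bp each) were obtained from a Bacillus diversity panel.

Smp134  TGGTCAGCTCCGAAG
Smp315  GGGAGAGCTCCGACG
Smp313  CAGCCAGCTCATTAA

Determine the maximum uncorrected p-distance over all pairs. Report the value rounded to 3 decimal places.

0.600

Pairwise Hamming distances:
  Smp134 vs Smp315: 4
  Smp134 vs Smp313: 7
  Smp315 vs Smp313: 9
The largest is 9 mismatches, between Smp315 and Smp313; p = 9/15 = 0.600.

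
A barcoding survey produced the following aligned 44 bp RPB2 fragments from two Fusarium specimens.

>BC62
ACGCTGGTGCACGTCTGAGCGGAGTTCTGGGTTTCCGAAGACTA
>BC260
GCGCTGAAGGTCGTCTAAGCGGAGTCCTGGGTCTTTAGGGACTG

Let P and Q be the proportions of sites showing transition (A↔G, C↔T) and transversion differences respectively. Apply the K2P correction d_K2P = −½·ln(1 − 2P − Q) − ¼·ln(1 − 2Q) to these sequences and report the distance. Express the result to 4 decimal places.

The sequences differ at positions 1 (A/G, transition), 7 (G/A, transition), 8 (T/A, transversion), 10 (C/G, transversion), 11 (A/T, transversion), 17 (G/A, transition), 26 (T/C, transition), 33 (T/C, transition), 35 (C/T, transition), 36 (C/T, transition), 37 (G/A, transition), 38 (A/G, transition), 39 (A/G, transition), 44 (A/G, transition).
Of the 14 differences, 11 transitions and 3 transversions over 44 sites: P = 11/44 = 0.250000, Q = 3/44 = 0.068182.
d = −0.5·ln(0.431818) − 0.25·ln(0.863636) = −0.5·(-0.839751) − 0.25·(-0.146604) = 0.4565.

0.4565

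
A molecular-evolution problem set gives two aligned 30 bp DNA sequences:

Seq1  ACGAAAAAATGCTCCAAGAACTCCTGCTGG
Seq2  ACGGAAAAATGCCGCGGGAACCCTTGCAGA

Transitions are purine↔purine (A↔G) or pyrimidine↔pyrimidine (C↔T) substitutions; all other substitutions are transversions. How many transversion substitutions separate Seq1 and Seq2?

2

Mismatches occur at site 4 (A/G, transition), site 13 (T/C, transition), site 14 (C/G, transversion), site 16 (A/G, transition), site 17 (A/G, transition), site 22 (T/C, transition), site 24 (C/T, transition), site 28 (T/A, transversion), site 30 (G/A, transition).
Of the 9 differences, 7 transitions and 2 transversions, so the answer is 2.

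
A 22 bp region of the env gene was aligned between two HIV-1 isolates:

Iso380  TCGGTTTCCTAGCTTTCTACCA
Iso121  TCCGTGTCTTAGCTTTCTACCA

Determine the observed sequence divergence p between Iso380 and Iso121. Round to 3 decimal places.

The sequences differ at positions 3 (G/C), 6 (T/G), 9 (C/T).
There are 3 differences over 22 sites, so p = 3/22 = 0.136.

0.136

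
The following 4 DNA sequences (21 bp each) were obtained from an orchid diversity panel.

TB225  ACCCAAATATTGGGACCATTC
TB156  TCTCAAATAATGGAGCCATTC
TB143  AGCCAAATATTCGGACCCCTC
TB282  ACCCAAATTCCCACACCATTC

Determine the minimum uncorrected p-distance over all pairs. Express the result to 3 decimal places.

Pairwise Hamming distances:
  TB225 vs TB156: 5
  TB225 vs TB143: 4
  TB225 vs TB282: 6
  TB156 vs TB143: 9
  TB156 vs TB282: 9
  TB143 vs TB282: 8
The smallest is 4 mismatches, between TB225 and TB143; p = 4/21 = 0.190.

0.190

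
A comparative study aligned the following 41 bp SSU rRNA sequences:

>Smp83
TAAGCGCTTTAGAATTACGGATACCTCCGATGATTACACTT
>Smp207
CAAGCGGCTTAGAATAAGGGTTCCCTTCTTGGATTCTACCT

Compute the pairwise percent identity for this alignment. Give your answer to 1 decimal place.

Differing sites — 1:T/C; 7:C/G; 8:T/C; 16:T/A; 18:C/G; 21:A/T; 23:A/C; 27:C/T; 29:G/T; 30:A/T; 31:T/G; 36:A/C; 37:C/T; 40:T/C.
27 of the 41 sites match, so the percent identity is 27/41 × 100 = 65.9%.

65.9%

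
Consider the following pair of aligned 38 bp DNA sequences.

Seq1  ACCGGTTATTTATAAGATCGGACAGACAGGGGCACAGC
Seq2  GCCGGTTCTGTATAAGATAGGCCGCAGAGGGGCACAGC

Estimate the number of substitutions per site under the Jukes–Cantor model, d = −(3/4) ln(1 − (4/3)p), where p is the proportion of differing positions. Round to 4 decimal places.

0.2471

The sequences differ at positions 1 (A/G), 8 (A/C), 10 (T/G), 19 (C/A), 22 (A/C), 24 (A/G), 25 (G/C), 27 (C/G).
p = 8/38 = 0.210526.
d = −0.75 · ln(1 − (4/3)·0.210526) = −0.75 · ln(0.719299) = −0.75 · (-0.329478) = 0.2471.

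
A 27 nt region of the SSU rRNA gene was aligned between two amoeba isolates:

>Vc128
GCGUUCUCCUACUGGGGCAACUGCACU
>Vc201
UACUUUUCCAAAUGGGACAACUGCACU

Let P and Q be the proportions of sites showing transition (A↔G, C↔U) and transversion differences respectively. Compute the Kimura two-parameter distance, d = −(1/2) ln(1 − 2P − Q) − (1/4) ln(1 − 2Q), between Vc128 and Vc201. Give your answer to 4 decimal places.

0.3184

The sequences differ at positions 1 (G/U, transversion), 2 (C/A, transversion), 3 (G/C, transversion), 6 (C/U, transition), 10 (U/A, transversion), 12 (C/A, transversion), 17 (G/A, transition).
Of the 7 differences, 2 transitions and 5 transversions over 27 sites: P = 2/27 = 0.074074, Q = 5/27 = 0.185185.
d = −0.5·ln(0.666667) − 0.25·ln(0.629630) = −0.5·(-0.405465) − 0.25·(-0.462623) = 0.3184.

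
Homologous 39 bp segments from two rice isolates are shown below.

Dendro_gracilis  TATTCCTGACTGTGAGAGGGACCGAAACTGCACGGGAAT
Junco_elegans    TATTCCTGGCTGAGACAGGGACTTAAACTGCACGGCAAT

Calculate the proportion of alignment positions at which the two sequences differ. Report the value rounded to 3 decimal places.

Mismatches occur at site 9 (A→G), site 13 (T→A), site 16 (G→C), site 23 (C→T), site 24 (G→T), site 36 (G→C).
There are 6 differences over 39 sites, so p = 6/39 = 0.154.

0.154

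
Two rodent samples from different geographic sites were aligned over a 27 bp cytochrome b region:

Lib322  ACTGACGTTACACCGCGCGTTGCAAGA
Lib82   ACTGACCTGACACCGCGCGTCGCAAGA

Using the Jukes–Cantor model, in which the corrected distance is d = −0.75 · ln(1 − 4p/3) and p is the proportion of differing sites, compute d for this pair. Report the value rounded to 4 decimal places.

0.1203

Differing sites — 7:G/C; 9:T/G; 21:T/C.
p = 3/27 = 0.111111.
d = −0.75 · ln(1 − (4/3)·0.111111) = −0.75 · ln(0.851852) = −0.75 · (-0.160342) = 0.1203.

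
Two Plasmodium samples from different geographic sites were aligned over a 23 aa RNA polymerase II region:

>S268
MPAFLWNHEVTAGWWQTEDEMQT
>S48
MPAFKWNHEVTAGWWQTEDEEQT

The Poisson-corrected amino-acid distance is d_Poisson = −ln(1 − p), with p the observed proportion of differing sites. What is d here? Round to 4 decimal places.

0.0910

Differing sites — 5:L/K; 21:M/E.
p = 2/23 = 0.086957.
d = −ln(1 − 0.086957) = −ln(0.913043) = 0.0910.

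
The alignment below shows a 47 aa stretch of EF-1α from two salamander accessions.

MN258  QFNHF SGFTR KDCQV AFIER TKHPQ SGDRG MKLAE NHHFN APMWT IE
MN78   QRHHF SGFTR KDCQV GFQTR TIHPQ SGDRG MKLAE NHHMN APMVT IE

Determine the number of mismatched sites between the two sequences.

Mismatches occur at site 2 (F↔R), site 3 (N↔H), site 16 (A↔G), site 18 (I↔Q), site 19 (E↔T), site 22 (K↔I), site 39 (F↔M), site 44 (W↔V).
That gives 8 mismatches out of 47 aligned sites, so the Hamming distance is 8.

8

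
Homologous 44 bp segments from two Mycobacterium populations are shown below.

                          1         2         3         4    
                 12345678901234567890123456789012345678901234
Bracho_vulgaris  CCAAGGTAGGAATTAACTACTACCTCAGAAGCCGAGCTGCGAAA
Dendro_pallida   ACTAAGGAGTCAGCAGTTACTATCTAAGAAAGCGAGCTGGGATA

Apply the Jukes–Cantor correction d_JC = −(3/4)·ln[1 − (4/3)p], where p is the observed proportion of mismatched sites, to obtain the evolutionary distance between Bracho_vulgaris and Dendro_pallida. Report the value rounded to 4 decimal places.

0.4975

The sequences differ at positions 1 (C/A), 3 (A/T), 5 (G/A), 7 (T/G), 10 (G/T), 11 (A/C), 13 (T/G), 14 (T/C), 16 (A/G), 17 (C/T), 23 (C/T), 26 (C/A), 31 (G/A), 32 (C/G), 40 (C/G), 43 (A/T).
p = 16/44 = 0.363636.
d = −0.75 · ln(1 − (4/3)·0.363636) = −0.75 · ln(0.515152) = −0.75 · (-0.663293) = 0.4975.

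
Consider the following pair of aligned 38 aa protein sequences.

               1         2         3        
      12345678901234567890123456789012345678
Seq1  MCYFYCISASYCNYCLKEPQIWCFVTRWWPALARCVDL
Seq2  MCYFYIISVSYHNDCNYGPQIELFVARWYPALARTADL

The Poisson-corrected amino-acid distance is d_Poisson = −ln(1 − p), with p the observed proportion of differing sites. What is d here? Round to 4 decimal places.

0.4187

Mismatches occur at site 6 (C→I), site 9 (A→V), site 12 (C→H), site 14 (Y→D), site 16 (L→N), site 17 (K→Y), site 18 (E→G), site 22 (W→E), site 23 (C→L), site 26 (T→A), site 29 (W→Y), site 35 (C→T), site 36 (V→A).
p = 13/38 = 0.342105.
d = −ln(1 − 0.342105) = −ln(0.657895) = 0.4187.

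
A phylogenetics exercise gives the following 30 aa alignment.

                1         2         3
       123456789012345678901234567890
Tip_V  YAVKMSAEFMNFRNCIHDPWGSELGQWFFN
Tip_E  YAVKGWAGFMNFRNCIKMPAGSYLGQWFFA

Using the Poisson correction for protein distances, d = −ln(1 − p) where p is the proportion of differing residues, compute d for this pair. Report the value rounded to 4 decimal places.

The sequences differ at positions 5 (M/G), 6 (S/W), 8 (E/G), 17 (H/K), 18 (D/M), 20 (W/A), 23 (E/Y), 30 (N/A).
p = 8/30 = 0.266667.
d = −ln(1 − 0.266667) = −ln(0.733333) = 0.3102.

0.3102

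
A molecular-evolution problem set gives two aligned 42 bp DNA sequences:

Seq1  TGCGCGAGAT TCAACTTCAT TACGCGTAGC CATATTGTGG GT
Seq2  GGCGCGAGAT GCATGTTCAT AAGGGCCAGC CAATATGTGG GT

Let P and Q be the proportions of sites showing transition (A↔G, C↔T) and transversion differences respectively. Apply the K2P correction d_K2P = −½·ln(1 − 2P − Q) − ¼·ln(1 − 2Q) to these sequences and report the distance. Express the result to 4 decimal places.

0.3707

The sequences differ at positions 1 (T/G, transversion), 11 (T/G, transversion), 14 (A/T, transversion), 15 (C/G, transversion), 21 (T/A, transversion), 23 (C/G, transversion), 25 (C/G, transversion), 26 (G/C, transversion), 27 (T/C, transition), 33 (T/A, transversion), 34 (A/T, transversion), 35 (T/A, transversion).
Of the 12 differences, 1 transition and 11 transversions over 42 sites: P = 1/42 = 0.023810, Q = 11/42 = 0.261905.
d = −0.5·ln(0.690475) − 0.25·ln(0.476190) = −0.5·(-0.370376) − 0.25·(-0.741938) = 0.3707.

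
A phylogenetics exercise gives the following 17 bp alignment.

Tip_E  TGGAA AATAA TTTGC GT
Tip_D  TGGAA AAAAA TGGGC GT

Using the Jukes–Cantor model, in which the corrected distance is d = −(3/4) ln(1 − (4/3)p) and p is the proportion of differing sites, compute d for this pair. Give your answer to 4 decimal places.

0.2012

Mismatches occur at site 8 (T/A), site 12 (T/G), site 13 (T/G).
p = 3/17 = 0.176471.
d = −0.75 · ln(1 − (4/3)·0.176471) = −0.75 · ln(0.764705) = −0.75 · (-0.268265) = 0.2012.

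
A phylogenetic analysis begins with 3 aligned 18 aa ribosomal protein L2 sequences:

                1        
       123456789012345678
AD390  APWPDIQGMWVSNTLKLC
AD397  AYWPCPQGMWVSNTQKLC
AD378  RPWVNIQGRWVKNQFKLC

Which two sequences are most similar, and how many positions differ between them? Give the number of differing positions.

4

Pairwise Hamming distances:
  AD390 vs AD397: 4
  AD390 vs AD378: 7
  AD397 vs AD378: 9
The smallest is 4, between AD390 and AD397.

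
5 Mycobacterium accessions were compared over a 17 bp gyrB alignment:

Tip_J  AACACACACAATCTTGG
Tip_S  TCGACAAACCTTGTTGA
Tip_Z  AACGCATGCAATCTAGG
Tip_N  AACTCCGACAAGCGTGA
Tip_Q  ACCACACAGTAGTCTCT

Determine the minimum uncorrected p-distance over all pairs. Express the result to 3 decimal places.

0.235

Pairwise Hamming distances:
  Tip_J vs Tip_S: 8
  Tip_J vs Tip_Z: 4
  Tip_J vs Tip_N: 6
  Tip_J vs Tip_Q: 8
  Tip_S vs Tip_Z: 11
  Tip_S vs Tip_N: 11
  Tip_S vs Tip_Q: 11
  Tip_Z vs Tip_N: 8
  Tip_Z vs Tip_Q: 12
  Tip_N vs Tip_Q: 10
The smallest is 4 mismatches, between Tip_J and Tip_Z; p = 4/17 = 0.235.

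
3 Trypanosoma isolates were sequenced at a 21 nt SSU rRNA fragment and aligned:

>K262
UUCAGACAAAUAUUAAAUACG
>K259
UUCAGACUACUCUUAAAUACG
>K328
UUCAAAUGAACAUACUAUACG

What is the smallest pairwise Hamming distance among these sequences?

3

Pairwise Hamming distances:
  K262 vs K259: 3
  K262 vs K328: 7
  K259 vs K328: 9
The smallest is 3, between K262 and K259.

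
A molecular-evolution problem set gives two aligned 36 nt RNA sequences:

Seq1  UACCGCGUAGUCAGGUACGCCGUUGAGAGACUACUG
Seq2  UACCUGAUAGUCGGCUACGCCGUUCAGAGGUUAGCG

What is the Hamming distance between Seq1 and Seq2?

10

The sequences differ at positions 5 (G/U), 6 (C/G), 7 (G/A), 13 (A/G), 15 (G/C), 25 (G/C), 30 (A/G), 31 (C/U), 34 (C/G), 35 (U/C).
That gives 10 mismatches out of 36 aligned sites, so the Hamming distance is 10.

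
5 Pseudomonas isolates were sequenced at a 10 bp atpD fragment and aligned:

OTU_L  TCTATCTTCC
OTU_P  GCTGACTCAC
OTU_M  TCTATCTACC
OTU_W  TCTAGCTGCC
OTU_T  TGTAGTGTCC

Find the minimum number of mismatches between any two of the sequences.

1

Pairwise Hamming distances:
  OTU_L vs OTU_P: 5
  OTU_L vs OTU_M: 1
  OTU_L vs OTU_W: 2
  OTU_L vs OTU_T: 4
  OTU_P vs OTU_M: 5
  OTU_P vs OTU_W: 5
  OTU_P vs OTU_T: 8
  OTU_M vs OTU_W: 2
  OTU_M vs OTU_T: 5
  OTU_W vs OTU_T: 4
The smallest is 1, between OTU_L and OTU_M.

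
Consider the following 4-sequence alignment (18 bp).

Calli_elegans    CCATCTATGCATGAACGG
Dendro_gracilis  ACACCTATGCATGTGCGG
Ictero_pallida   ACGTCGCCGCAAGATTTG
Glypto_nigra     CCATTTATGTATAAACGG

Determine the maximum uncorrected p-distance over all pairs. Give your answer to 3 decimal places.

0.667

Pairwise Hamming distances:
  Calli_elegans vs Dendro_gracilis: 4
  Calli_elegans vs Ictero_pallida: 9
  Calli_elegans vs Glypto_nigra: 3
  Dendro_gracilis vs Ictero_pallida: 10
  Dendro_gracilis vs Glypto_nigra: 7
  Ictero_pallida vs Glypto_nigra: 12
The largest is 12 mismatches, between Ictero_pallida and Glypto_nigra; p = 12/18 = 0.667.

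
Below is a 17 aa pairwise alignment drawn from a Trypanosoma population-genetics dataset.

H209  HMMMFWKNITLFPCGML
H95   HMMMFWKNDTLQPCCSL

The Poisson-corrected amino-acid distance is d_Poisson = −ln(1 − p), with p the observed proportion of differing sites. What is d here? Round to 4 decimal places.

0.2683

Differing sites — 9:I/D; 12:F/Q; 15:G/C; 16:M/S.
p = 4/17 = 0.235294.
d = −ln(1 − 0.235294) = −ln(0.764706) = 0.2683.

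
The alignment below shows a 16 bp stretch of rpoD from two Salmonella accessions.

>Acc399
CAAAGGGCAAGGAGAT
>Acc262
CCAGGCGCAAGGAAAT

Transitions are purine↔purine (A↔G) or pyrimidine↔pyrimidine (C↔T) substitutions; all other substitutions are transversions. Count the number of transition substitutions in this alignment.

The sequences differ at positions 2 (A/C, transversion), 4 (A/G, transition), 6 (G/C, transversion), 14 (G/A, transition).
Of the 4 differences, 2 transitions and 2 transversions, so the answer is 2.

2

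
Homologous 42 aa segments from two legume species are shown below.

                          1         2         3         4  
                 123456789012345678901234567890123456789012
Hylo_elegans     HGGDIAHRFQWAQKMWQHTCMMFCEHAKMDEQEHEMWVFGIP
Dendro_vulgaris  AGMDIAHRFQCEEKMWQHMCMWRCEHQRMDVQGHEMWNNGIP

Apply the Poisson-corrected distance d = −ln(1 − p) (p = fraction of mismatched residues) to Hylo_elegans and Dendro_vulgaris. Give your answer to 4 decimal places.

Differing sites — 1:H/A; 3:G/M; 11:W/C; 12:A/E; 13:Q/E; 19:T/M; 22:M/W; 23:F/R; 27:A/Q; 28:K/R; 31:E/V; 33:E/G; 38:V/N; 39:F/N.
p = 14/42 = 0.333333.
d = −ln(1 − 0.333333) = −ln(0.666667) = 0.4055.

0.4055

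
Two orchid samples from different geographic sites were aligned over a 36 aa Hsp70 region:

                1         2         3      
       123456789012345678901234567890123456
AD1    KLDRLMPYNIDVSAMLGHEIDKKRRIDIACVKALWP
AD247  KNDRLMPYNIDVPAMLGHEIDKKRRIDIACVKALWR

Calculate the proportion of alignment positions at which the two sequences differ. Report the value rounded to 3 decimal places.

0.083

Mismatches occur at site 2 (L→N), site 13 (S→P), site 36 (P→R).
There are 3 differences over 36 sites, so p = 3/36 = 0.083.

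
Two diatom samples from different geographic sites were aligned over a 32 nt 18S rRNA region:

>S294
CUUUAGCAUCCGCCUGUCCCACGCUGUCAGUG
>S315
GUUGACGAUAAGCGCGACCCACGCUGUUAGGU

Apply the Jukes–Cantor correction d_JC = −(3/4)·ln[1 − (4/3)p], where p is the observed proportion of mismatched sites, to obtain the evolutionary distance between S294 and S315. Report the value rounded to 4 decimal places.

0.5199

Mismatches occur at site 1 (C↔G), site 4 (U↔G), site 6 (G↔C), site 7 (C↔G), site 10 (C↔A), site 11 (C↔A), site 14 (C↔G), site 15 (U↔C), site 17 (U↔A), site 28 (C↔U), site 31 (U↔G), site 32 (G↔U).
p = 12/32 = 0.375000.
d = −0.75 · ln(1 − (4/3)·0.375000) = −0.75 · ln(0.500000) = −0.75 · (-0.693147) = 0.5199.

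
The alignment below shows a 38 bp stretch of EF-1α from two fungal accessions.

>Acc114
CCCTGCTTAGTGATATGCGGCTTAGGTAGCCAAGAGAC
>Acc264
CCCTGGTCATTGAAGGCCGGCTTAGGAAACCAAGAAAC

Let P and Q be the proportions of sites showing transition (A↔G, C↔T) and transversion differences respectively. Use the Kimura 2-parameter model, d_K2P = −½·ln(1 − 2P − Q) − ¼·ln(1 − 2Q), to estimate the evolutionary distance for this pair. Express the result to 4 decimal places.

0.3246

Differing sites — 6:C/G (Tv); 8:T/C (Ti); 10:G/T (Tv); 14:T/A (Tv); 15:A/G (Ti); 16:T/G (Tv); 17:G/C (Tv); 27:T/A (Tv); 29:G/A (Ti); 36:G/A (Ti).
Of the 10 differences, 4 transitions and 6 transversions over 38 sites: P = 4/38 = 0.105263, Q = 6/38 = 0.157895.
d = −0.5·ln(0.631579) − 0.25·ln(0.684210) = −0.5·(-0.459532) − 0.25·(-0.379490) = 0.3246.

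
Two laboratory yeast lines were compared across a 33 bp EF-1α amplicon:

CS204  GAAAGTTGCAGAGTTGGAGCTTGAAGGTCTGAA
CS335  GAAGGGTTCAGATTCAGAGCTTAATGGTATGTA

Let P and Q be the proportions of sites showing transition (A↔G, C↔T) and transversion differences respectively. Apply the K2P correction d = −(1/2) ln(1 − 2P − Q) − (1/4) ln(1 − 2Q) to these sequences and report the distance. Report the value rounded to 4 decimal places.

Mismatches occur at site 4 (A↔G, transition), site 6 (T↔G, transversion), site 8 (G↔T, transversion), site 13 (G↔T, transversion), site 15 (T↔C, transition), site 16 (G↔A, transition), site 23 (G↔A, transition), site 25 (A↔T, transversion), site 29 (C↔A, transversion), site 32 (A↔T, transversion).
Of the 10 differences, 4 transitions and 6 transversions over 33 sites: P = 4/33 = 0.121212, Q = 6/33 = 0.181818.
d = −0.5·ln(0.575758) − 0.25·ln(0.636364) = −0.5·(-0.552068) − 0.25·(-0.451985) = 0.3890.

0.3890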